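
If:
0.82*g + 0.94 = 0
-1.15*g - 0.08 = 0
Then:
No Solution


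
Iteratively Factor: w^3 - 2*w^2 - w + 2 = (w - 1)*(w^2 - w - 2) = (w - 2)*(w - 1)*(w + 1)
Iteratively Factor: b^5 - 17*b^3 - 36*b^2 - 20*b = (b)*(b^4 - 17*b^2 - 36*b - 20) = b*(b + 1)*(b^3 - b^2 - 16*b - 20) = b*(b + 1)*(b + 2)*(b^2 - 3*b - 10) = b*(b - 5)*(b + 1)*(b + 2)*(b + 2)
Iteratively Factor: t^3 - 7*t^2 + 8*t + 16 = (t - 4)*(t^2 - 3*t - 4) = (t - 4)*(t + 1)*(t - 4)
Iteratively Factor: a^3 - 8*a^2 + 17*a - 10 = (a - 2)*(a^2 - 6*a + 5) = (a - 2)*(a - 1)*(a - 5)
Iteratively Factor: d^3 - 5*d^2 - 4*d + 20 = (d + 2)*(d^2 - 7*d + 10) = (d - 5)*(d + 2)*(d - 2)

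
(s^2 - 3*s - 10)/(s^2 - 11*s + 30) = (s + 2)/(s - 6)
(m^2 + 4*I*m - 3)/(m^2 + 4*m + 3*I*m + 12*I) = (m + I)/(m + 4)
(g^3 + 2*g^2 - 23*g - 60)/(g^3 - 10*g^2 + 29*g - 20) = (g^2 + 7*g + 12)/(g^2 - 5*g + 4)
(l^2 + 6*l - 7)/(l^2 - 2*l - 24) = (-l^2 - 6*l + 7)/(-l^2 + 2*l + 24)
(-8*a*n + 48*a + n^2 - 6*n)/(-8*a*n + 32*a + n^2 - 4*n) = (n - 6)/(n - 4)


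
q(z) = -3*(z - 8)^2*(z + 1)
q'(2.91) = 41.69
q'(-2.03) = -363.79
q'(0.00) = -144.00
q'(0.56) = -96.42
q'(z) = -3*(z - 8)^2 - 3*(z + 1)*(2*z - 16)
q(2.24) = -322.49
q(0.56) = -259.05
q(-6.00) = 2940.00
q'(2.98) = 44.28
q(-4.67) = 1767.42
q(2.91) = -303.90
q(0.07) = -201.86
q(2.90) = -304.32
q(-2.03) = 310.86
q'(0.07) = -137.74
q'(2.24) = 12.44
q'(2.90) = 41.31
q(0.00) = -192.00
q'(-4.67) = -760.58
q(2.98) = -300.89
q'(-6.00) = -1008.00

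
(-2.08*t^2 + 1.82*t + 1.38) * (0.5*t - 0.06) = -1.04*t^3 + 1.0348*t^2 + 0.5808*t - 0.0828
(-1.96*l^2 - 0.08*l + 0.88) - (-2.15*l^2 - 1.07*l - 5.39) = 0.19*l^2 + 0.99*l + 6.27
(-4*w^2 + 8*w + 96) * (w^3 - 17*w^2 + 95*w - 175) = -4*w^5 + 76*w^4 - 420*w^3 - 172*w^2 + 7720*w - 16800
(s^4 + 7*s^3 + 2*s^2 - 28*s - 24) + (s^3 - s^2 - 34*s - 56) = s^4 + 8*s^3 + s^2 - 62*s - 80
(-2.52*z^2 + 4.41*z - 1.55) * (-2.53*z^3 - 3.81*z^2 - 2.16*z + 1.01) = 6.3756*z^5 - 1.5561*z^4 - 7.4374*z^3 - 6.1653*z^2 + 7.8021*z - 1.5655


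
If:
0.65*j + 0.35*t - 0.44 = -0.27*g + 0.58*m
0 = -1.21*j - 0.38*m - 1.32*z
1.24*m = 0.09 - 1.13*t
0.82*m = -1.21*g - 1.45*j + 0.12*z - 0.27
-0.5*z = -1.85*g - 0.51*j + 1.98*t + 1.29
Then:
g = 2.97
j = -1.97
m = -0.92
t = 1.09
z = 2.07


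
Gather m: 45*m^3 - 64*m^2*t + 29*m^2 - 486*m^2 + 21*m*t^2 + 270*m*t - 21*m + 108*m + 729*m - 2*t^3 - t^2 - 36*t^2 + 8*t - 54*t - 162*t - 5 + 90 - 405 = 45*m^3 + m^2*(-64*t - 457) + m*(21*t^2 + 270*t + 816) - 2*t^3 - 37*t^2 - 208*t - 320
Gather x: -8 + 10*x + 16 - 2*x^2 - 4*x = -2*x^2 + 6*x + 8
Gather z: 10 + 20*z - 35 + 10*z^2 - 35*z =10*z^2 - 15*z - 25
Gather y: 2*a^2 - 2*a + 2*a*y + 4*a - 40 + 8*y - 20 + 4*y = 2*a^2 + 2*a + y*(2*a + 12) - 60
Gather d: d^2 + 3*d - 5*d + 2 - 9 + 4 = d^2 - 2*d - 3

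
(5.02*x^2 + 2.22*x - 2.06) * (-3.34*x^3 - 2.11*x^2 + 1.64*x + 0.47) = -16.7668*x^5 - 18.007*x^4 + 10.429*x^3 + 10.3468*x^2 - 2.335*x - 0.9682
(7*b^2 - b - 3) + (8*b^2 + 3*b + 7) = 15*b^2 + 2*b + 4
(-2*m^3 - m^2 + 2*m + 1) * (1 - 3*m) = 6*m^4 + m^3 - 7*m^2 - m + 1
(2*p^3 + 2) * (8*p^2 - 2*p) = 16*p^5 - 4*p^4 + 16*p^2 - 4*p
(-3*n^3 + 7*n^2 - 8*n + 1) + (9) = -3*n^3 + 7*n^2 - 8*n + 10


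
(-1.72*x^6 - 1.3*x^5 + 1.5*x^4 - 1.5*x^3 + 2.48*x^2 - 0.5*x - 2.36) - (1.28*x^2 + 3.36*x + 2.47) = -1.72*x^6 - 1.3*x^5 + 1.5*x^4 - 1.5*x^3 + 1.2*x^2 - 3.86*x - 4.83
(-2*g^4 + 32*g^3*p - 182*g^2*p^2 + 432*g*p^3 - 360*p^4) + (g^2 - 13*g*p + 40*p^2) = -2*g^4 + 32*g^3*p - 182*g^2*p^2 + g^2 + 432*g*p^3 - 13*g*p - 360*p^4 + 40*p^2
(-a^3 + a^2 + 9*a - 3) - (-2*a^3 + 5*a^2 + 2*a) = a^3 - 4*a^2 + 7*a - 3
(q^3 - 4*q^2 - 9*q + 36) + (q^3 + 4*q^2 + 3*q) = 2*q^3 - 6*q + 36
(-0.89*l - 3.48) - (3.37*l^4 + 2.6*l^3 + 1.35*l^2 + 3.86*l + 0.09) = -3.37*l^4 - 2.6*l^3 - 1.35*l^2 - 4.75*l - 3.57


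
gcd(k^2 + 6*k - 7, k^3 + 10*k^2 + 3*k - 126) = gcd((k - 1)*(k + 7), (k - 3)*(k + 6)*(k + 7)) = k + 7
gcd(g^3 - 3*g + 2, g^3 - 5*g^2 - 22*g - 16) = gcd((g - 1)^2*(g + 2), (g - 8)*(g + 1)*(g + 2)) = g + 2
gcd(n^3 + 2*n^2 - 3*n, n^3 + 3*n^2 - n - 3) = n^2 + 2*n - 3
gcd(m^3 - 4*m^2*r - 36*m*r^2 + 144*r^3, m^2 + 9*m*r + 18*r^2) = m + 6*r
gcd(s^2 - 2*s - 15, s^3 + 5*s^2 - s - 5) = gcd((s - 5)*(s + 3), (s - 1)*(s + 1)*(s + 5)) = 1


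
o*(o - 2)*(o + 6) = o^3 + 4*o^2 - 12*o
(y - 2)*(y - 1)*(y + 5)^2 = y^4 + 7*y^3 - 3*y^2 - 55*y + 50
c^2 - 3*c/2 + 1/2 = (c - 1)*(c - 1/2)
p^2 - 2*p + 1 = (p - 1)^2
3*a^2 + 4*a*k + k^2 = (a + k)*(3*a + k)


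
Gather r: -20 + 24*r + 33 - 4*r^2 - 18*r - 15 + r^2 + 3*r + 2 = -3*r^2 + 9*r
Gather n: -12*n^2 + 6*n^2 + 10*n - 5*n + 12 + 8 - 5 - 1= -6*n^2 + 5*n + 14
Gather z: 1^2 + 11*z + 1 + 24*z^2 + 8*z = 24*z^2 + 19*z + 2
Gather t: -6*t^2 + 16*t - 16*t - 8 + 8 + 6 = 6 - 6*t^2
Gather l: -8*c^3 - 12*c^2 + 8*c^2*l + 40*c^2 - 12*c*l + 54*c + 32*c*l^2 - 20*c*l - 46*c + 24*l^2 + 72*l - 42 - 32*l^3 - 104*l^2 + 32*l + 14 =-8*c^3 + 28*c^2 + 8*c - 32*l^3 + l^2*(32*c - 80) + l*(8*c^2 - 32*c + 104) - 28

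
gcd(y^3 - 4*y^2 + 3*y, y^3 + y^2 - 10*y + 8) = y - 1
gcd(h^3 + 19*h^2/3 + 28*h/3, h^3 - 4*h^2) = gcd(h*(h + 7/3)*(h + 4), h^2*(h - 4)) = h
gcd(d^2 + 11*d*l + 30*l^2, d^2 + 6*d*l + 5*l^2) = d + 5*l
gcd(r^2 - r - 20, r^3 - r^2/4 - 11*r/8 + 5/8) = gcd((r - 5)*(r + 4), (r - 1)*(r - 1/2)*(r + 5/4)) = 1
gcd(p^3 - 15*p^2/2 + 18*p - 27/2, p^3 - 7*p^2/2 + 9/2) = p^2 - 9*p/2 + 9/2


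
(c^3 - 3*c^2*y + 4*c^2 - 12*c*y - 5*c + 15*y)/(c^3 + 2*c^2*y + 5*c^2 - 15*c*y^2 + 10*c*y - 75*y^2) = (c - 1)/(c + 5*y)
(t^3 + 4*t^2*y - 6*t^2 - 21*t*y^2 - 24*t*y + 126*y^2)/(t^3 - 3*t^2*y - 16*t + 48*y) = (t^2 + 7*t*y - 6*t - 42*y)/(t^2 - 16)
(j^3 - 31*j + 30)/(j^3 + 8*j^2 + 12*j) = (j^2 - 6*j + 5)/(j*(j + 2))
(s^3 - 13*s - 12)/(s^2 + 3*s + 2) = (s^2 - s - 12)/(s + 2)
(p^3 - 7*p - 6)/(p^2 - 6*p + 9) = (p^2 + 3*p + 2)/(p - 3)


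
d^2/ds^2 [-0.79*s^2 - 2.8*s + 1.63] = -1.58000000000000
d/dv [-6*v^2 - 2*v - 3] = -12*v - 2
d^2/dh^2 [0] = 0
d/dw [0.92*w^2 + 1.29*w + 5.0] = 1.84*w + 1.29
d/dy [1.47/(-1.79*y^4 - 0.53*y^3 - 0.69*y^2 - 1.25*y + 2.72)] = (10.5252*y^3 + 2.3373*y^2 + 2.0286*y + 1.8375)/(1.79*y^4 + 0.53*y^3 + 0.69*y^2 + 1.25*y - 2.72)^2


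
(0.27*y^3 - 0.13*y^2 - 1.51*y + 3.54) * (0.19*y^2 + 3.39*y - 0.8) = 0.0513*y^5 + 0.8906*y^4 - 0.9436*y^3 - 4.3423*y^2 + 13.2086*y - 2.832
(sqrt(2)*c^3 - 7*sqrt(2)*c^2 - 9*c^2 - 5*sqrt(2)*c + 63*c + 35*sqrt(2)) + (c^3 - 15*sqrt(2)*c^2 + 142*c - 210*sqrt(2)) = c^3 + sqrt(2)*c^3 - 22*sqrt(2)*c^2 - 9*c^2 - 5*sqrt(2)*c + 205*c - 175*sqrt(2)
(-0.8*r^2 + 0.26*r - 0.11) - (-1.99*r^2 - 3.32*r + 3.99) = 1.19*r^2 + 3.58*r - 4.1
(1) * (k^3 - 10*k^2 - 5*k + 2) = k^3 - 10*k^2 - 5*k + 2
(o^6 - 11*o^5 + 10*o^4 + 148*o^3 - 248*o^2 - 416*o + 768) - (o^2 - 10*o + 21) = o^6 - 11*o^5 + 10*o^4 + 148*o^3 - 249*o^2 - 406*o + 747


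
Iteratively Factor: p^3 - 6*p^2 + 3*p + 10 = (p - 2)*(p^2 - 4*p - 5) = (p - 2)*(p + 1)*(p - 5)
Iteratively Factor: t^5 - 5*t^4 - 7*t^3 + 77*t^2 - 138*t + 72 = (t - 2)*(t^4 - 3*t^3 - 13*t^2 + 51*t - 36) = (t - 2)*(t - 1)*(t^3 - 2*t^2 - 15*t + 36) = (t - 3)*(t - 2)*(t - 1)*(t^2 + t - 12) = (t - 3)*(t - 2)*(t - 1)*(t + 4)*(t - 3)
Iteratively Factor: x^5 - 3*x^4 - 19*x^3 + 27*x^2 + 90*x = (x - 3)*(x^4 - 19*x^2 - 30*x) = x*(x - 3)*(x^3 - 19*x - 30) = x*(x - 5)*(x - 3)*(x^2 + 5*x + 6) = x*(x - 5)*(x - 3)*(x + 3)*(x + 2)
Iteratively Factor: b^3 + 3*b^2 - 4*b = (b + 4)*(b^2 - b) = b*(b + 4)*(b - 1)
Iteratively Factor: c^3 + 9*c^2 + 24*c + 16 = (c + 1)*(c^2 + 8*c + 16) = (c + 1)*(c + 4)*(c + 4)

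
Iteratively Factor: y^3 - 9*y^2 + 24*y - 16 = (y - 4)*(y^2 - 5*y + 4) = (y - 4)^2*(y - 1)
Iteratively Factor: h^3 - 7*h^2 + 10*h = (h - 5)*(h^2 - 2*h) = (h - 5)*(h - 2)*(h)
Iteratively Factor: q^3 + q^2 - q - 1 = (q + 1)*(q^2 - 1) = (q + 1)^2*(q - 1)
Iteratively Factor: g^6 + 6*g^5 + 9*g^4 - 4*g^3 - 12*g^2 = (g + 2)*(g^5 + 4*g^4 + g^3 - 6*g^2) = (g + 2)*(g + 3)*(g^4 + g^3 - 2*g^2) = g*(g + 2)*(g + 3)*(g^3 + g^2 - 2*g) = g*(g + 2)^2*(g + 3)*(g^2 - g) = g^2*(g + 2)^2*(g + 3)*(g - 1)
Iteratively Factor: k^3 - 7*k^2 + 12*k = (k - 4)*(k^2 - 3*k) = k*(k - 4)*(k - 3)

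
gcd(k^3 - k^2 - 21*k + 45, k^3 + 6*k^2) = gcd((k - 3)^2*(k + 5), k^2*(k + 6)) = 1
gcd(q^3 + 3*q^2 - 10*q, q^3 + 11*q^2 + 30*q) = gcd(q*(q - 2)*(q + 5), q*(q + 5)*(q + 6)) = q^2 + 5*q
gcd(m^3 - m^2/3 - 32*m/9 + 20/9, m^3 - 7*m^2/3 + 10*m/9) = m^2 - 7*m/3 + 10/9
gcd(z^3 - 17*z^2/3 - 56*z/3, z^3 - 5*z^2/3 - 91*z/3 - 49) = z + 7/3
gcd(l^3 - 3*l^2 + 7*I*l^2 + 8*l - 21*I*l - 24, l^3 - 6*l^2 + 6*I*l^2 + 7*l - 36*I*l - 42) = l - I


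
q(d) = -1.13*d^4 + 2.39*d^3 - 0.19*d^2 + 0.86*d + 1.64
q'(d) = -4.52*d^3 + 7.17*d^2 - 0.38*d + 0.86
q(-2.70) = -109.16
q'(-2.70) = 143.12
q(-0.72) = -0.27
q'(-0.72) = 6.54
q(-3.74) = -350.35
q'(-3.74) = 339.03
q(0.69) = 2.67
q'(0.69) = 2.53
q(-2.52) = -85.55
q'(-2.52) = 119.68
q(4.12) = -156.49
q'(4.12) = -195.10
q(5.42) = -593.90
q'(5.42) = -510.25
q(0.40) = 2.08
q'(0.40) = 1.57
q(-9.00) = -9177.73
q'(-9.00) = 3880.13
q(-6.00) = -1991.08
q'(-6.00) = 1237.58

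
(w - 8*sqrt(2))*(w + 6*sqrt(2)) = w^2 - 2*sqrt(2)*w - 96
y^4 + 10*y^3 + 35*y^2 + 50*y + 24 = (y + 1)*(y + 2)*(y + 3)*(y + 4)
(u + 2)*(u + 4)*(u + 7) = u^3 + 13*u^2 + 50*u + 56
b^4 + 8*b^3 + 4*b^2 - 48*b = b*(b - 2)*(b + 4)*(b + 6)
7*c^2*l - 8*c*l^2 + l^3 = l*(-7*c + l)*(-c + l)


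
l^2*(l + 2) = l^3 + 2*l^2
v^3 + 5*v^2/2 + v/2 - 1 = (v - 1/2)*(v + 1)*(v + 2)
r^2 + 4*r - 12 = (r - 2)*(r + 6)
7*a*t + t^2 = t*(7*a + t)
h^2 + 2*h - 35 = (h - 5)*(h + 7)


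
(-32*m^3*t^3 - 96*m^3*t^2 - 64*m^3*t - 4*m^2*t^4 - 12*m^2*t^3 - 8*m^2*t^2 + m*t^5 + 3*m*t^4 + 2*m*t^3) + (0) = -32*m^3*t^3 - 96*m^3*t^2 - 64*m^3*t - 4*m^2*t^4 - 12*m^2*t^3 - 8*m^2*t^2 + m*t^5 + 3*m*t^4 + 2*m*t^3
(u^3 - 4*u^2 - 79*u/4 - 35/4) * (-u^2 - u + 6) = -u^5 + 3*u^4 + 119*u^3/4 + 9*u^2/2 - 439*u/4 - 105/2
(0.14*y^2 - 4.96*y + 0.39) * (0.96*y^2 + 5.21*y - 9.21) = 0.1344*y^4 - 4.0322*y^3 - 26.7566*y^2 + 47.7135*y - 3.5919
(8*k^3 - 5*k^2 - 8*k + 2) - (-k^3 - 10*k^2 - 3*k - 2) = 9*k^3 + 5*k^2 - 5*k + 4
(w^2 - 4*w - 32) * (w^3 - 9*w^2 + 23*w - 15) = w^5 - 13*w^4 + 27*w^3 + 181*w^2 - 676*w + 480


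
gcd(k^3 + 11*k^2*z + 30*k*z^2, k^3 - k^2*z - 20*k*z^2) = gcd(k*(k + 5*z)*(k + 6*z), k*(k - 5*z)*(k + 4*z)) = k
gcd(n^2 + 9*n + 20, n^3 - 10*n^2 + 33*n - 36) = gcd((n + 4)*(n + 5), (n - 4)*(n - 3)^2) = 1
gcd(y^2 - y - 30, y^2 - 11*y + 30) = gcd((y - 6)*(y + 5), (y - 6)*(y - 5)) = y - 6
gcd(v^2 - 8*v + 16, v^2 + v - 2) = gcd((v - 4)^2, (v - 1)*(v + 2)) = 1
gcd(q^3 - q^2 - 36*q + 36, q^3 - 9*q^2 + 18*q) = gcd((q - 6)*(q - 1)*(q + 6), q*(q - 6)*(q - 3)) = q - 6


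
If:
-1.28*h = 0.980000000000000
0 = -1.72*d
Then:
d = 0.00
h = -0.77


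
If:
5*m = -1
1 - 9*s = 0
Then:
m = -1/5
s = 1/9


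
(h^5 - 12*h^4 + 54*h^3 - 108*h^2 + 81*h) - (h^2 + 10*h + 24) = h^5 - 12*h^4 + 54*h^3 - 109*h^2 + 71*h - 24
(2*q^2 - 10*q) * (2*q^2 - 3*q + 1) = 4*q^4 - 26*q^3 + 32*q^2 - 10*q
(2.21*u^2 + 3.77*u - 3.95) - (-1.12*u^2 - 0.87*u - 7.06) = 3.33*u^2 + 4.64*u + 3.11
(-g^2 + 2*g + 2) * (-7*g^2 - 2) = 7*g^4 - 14*g^3 - 12*g^2 - 4*g - 4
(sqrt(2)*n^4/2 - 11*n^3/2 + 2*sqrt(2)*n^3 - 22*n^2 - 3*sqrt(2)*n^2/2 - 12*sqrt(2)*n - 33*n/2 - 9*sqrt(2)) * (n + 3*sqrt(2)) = sqrt(2)*n^5/2 - 5*n^4/2 + 2*sqrt(2)*n^4 - 18*sqrt(2)*n^3 - 10*n^3 - 78*sqrt(2)*n^2 - 51*n^2/2 - 117*sqrt(2)*n/2 - 72*n - 54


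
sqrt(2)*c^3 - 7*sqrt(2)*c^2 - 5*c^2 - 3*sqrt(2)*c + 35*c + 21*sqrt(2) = (c - 7)*(c - 3*sqrt(2))*(sqrt(2)*c + 1)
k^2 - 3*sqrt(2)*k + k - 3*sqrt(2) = (k + 1)*(k - 3*sqrt(2))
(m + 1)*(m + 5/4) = m^2 + 9*m/4 + 5/4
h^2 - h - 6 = (h - 3)*(h + 2)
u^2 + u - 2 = (u - 1)*(u + 2)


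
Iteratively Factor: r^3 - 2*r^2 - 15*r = (r)*(r^2 - 2*r - 15) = r*(r + 3)*(r - 5)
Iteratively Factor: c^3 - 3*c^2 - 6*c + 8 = (c - 4)*(c^2 + c - 2) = (c - 4)*(c - 1)*(c + 2)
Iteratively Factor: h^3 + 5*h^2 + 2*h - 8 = (h + 2)*(h^2 + 3*h - 4) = (h + 2)*(h + 4)*(h - 1)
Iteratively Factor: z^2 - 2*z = (z - 2)*(z)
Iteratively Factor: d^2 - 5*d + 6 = (d - 3)*(d - 2)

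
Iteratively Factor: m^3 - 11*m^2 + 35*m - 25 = (m - 1)*(m^2 - 10*m + 25) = (m - 5)*(m - 1)*(m - 5)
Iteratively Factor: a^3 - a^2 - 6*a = (a + 2)*(a^2 - 3*a) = a*(a + 2)*(a - 3)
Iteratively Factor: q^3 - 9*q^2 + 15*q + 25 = (q - 5)*(q^2 - 4*q - 5) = (q - 5)*(q + 1)*(q - 5)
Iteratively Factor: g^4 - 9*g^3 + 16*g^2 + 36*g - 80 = (g - 4)*(g^3 - 5*g^2 - 4*g + 20) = (g - 4)*(g - 2)*(g^2 - 3*g - 10) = (g - 4)*(g - 2)*(g + 2)*(g - 5)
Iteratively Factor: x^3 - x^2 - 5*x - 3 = (x + 1)*(x^2 - 2*x - 3) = (x - 3)*(x + 1)*(x + 1)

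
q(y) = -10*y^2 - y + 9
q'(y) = -20*y - 1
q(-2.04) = -30.58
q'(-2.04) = 39.80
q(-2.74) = -63.34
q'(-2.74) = 53.80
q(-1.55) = -13.48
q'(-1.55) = 30.00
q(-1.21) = -4.43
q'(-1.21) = 23.20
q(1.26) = -8.14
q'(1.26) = -26.20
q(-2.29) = -41.15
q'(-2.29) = 44.80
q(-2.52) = -51.98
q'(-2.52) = 49.40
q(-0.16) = 8.90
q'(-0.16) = 2.20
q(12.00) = -1443.00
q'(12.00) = -241.00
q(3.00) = -84.00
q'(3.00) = -61.00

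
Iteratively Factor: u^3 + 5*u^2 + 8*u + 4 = (u + 1)*(u^2 + 4*u + 4) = (u + 1)*(u + 2)*(u + 2)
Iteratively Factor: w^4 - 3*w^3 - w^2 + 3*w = (w - 3)*(w^3 - w) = (w - 3)*(w - 1)*(w^2 + w) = (w - 3)*(w - 1)*(w + 1)*(w)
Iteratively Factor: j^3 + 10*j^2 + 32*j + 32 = (j + 4)*(j^2 + 6*j + 8) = (j + 4)^2*(j + 2)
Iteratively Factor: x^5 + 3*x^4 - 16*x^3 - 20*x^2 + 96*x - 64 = (x - 2)*(x^4 + 5*x^3 - 6*x^2 - 32*x + 32) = (x - 2)*(x + 4)*(x^3 + x^2 - 10*x + 8) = (x - 2)^2*(x + 4)*(x^2 + 3*x - 4) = (x - 2)^2*(x - 1)*(x + 4)*(x + 4)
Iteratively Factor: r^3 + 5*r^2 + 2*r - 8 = (r + 2)*(r^2 + 3*r - 4) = (r - 1)*(r + 2)*(r + 4)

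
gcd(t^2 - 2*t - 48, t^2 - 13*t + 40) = t - 8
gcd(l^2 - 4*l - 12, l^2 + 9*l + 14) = l + 2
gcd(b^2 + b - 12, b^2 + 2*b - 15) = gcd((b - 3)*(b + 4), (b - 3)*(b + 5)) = b - 3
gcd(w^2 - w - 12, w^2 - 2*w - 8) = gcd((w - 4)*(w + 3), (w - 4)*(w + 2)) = w - 4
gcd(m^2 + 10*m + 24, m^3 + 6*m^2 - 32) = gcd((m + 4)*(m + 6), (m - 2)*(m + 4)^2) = m + 4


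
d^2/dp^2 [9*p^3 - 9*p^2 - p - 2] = 54*p - 18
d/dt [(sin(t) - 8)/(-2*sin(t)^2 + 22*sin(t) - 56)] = (sin(t)^2 - 16*sin(t) + 60)*cos(t)/(2*(sin(t)^2 - 11*sin(t) + 28)^2)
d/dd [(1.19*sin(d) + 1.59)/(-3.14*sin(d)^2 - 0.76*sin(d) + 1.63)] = (3.7366*sin(d)^2 + 9.9852*sin(d) + 3.1481)*cos(d)/(9.8596*sin(d)^4 + 4.7728*sin(d)^3 - 9.6588*sin(d)^2 - 2.4776*sin(d) + 2.6569)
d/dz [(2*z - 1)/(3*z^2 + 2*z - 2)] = 2*(-3*z^2 + 3*z - 1)/(9*z^4 + 12*z^3 - 8*z^2 - 8*z + 4)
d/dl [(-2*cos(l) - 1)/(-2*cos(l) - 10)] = -9*sin(l)/(2*(cos(l) + 5)^2)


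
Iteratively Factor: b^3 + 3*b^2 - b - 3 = (b + 3)*(b^2 - 1) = (b + 1)*(b + 3)*(b - 1)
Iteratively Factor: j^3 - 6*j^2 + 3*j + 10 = (j - 2)*(j^2 - 4*j - 5) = (j - 5)*(j - 2)*(j + 1)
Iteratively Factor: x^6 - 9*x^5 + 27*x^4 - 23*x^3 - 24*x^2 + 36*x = (x + 1)*(x^5 - 10*x^4 + 37*x^3 - 60*x^2 + 36*x) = (x - 3)*(x + 1)*(x^4 - 7*x^3 + 16*x^2 - 12*x) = (x - 3)*(x - 2)*(x + 1)*(x^3 - 5*x^2 + 6*x) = x*(x - 3)*(x - 2)*(x + 1)*(x^2 - 5*x + 6) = x*(x - 3)^2*(x - 2)*(x + 1)*(x - 2)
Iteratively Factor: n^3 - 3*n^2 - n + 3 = (n - 1)*(n^2 - 2*n - 3) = (n - 3)*(n - 1)*(n + 1)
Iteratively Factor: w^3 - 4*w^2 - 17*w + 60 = (w + 4)*(w^2 - 8*w + 15) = (w - 3)*(w + 4)*(w - 5)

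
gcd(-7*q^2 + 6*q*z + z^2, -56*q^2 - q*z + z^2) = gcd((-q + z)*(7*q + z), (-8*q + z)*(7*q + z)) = 7*q + z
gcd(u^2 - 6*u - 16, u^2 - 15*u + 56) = u - 8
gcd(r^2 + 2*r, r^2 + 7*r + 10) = r + 2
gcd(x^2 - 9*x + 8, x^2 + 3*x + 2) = 1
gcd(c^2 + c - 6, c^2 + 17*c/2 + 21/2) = 1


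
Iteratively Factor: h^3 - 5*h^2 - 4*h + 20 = (h - 5)*(h^2 - 4) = (h - 5)*(h - 2)*(h + 2)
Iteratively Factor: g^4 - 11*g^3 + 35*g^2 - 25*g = (g)*(g^3 - 11*g^2 + 35*g - 25) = g*(g - 1)*(g^2 - 10*g + 25) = g*(g - 5)*(g - 1)*(g - 5)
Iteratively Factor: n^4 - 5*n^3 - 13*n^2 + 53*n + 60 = (n - 5)*(n^3 - 13*n - 12) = (n - 5)*(n - 4)*(n^2 + 4*n + 3) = (n - 5)*(n - 4)*(n + 1)*(n + 3)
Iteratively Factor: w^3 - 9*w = (w + 3)*(w^2 - 3*w) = w*(w + 3)*(w - 3)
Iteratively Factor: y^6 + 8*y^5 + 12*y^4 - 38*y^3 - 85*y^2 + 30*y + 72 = (y - 1)*(y^5 + 9*y^4 + 21*y^3 - 17*y^2 - 102*y - 72) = (y - 2)*(y - 1)*(y^4 + 11*y^3 + 43*y^2 + 69*y + 36) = (y - 2)*(y - 1)*(y + 3)*(y^3 + 8*y^2 + 19*y + 12) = (y - 2)*(y - 1)*(y + 1)*(y + 3)*(y^2 + 7*y + 12) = (y - 2)*(y - 1)*(y + 1)*(y + 3)^2*(y + 4)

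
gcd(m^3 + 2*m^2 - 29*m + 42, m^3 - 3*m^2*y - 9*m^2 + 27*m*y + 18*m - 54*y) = m - 3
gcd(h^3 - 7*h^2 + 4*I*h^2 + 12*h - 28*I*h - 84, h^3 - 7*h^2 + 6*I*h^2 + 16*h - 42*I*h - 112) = h^2 + h*(-7 - 2*I) + 14*I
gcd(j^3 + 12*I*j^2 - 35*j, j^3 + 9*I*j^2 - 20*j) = j^2 + 5*I*j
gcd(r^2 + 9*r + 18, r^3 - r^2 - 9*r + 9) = r + 3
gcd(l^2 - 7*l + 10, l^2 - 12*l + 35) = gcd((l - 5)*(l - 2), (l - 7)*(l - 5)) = l - 5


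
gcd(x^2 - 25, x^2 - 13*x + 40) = x - 5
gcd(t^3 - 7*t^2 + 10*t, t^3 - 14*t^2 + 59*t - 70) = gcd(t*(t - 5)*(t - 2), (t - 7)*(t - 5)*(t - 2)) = t^2 - 7*t + 10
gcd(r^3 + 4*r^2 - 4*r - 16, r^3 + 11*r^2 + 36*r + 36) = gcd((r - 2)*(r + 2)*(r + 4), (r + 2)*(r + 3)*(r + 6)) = r + 2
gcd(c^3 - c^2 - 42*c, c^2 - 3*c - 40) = 1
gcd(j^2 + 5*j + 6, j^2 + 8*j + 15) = j + 3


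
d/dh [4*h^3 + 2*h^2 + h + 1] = 12*h^2 + 4*h + 1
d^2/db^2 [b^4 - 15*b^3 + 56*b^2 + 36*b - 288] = 12*b^2 - 90*b + 112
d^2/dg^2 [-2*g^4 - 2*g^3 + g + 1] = 12*g*(-2*g - 1)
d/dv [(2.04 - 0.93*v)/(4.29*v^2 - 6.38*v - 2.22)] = (3.9897*v^2 - 17.5032*v + 15.0798)/(18.4041*v^4 - 54.7404*v^3 + 21.6568*v^2 + 28.3272*v + 4.9284)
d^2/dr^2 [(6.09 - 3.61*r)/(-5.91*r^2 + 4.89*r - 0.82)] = ((107.2896 - 128.0106*r)*(5.91*r^2 - 4.89*r + 0.82) + (3.61*r - 6.09)*(11.82*r - 4.89)*(23.64*r - 9.78))/(5.91*r^2 - 4.89*r + 0.82)^3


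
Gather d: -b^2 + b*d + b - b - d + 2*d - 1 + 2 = -b^2 + d*(b + 1) + 1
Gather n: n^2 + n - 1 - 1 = n^2 + n - 2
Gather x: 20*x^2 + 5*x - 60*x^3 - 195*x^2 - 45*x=-60*x^3 - 175*x^2 - 40*x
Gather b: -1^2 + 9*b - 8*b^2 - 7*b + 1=-8*b^2 + 2*b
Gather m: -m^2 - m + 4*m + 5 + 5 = -m^2 + 3*m + 10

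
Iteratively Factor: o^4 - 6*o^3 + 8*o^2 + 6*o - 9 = (o - 3)*(o^3 - 3*o^2 - o + 3) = (o - 3)^2*(o^2 - 1) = (o - 3)^2*(o + 1)*(o - 1)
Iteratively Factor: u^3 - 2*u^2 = (u)*(u^2 - 2*u) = u^2*(u - 2)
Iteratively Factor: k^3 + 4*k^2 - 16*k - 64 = (k + 4)*(k^2 - 16) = (k - 4)*(k + 4)*(k + 4)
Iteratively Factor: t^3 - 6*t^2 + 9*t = (t)*(t^2 - 6*t + 9) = t*(t - 3)*(t - 3)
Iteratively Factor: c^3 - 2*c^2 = (c - 2)*(c^2) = c*(c - 2)*(c)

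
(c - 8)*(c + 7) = c^2 - c - 56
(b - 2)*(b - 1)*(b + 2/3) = b^3 - 7*b^2/3 + 4/3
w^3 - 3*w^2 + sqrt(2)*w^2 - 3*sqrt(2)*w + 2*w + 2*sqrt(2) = (w - 2)*(w - 1)*(w + sqrt(2))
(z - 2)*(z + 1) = z^2 - z - 2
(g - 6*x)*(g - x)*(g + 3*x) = g^3 - 4*g^2*x - 15*g*x^2 + 18*x^3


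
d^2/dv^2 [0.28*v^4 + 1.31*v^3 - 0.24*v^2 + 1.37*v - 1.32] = 3.36*v^2 + 7.86*v - 0.48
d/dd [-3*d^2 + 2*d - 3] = 2 - 6*d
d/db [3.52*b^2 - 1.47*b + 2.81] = 7.04*b - 1.47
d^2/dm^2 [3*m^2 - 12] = 6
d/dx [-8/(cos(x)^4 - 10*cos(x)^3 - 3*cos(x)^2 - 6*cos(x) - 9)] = 16*(-2*cos(x)^3 + 15*cos(x)^2 + 3*cos(x) + 3)*sin(x)/(-cos(x)^4 + 10*cos(x)^3 + 3*cos(x)^2 + 6*cos(x) + 9)^2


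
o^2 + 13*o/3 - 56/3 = (o - 8/3)*(o + 7)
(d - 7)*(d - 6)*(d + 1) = d^3 - 12*d^2 + 29*d + 42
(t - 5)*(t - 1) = t^2 - 6*t + 5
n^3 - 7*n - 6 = (n - 3)*(n + 1)*(n + 2)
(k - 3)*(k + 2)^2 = k^3 + k^2 - 8*k - 12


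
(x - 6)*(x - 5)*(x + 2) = x^3 - 9*x^2 + 8*x + 60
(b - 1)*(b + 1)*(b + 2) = b^3 + 2*b^2 - b - 2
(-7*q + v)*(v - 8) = -7*q*v + 56*q + v^2 - 8*v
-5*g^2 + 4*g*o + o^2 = (-g + o)*(5*g + o)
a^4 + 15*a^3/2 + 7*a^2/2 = a^2*(a + 1/2)*(a + 7)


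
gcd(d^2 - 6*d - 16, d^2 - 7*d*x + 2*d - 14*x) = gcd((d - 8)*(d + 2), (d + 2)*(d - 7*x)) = d + 2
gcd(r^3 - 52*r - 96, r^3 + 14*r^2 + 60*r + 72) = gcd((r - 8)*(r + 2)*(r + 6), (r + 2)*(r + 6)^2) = r^2 + 8*r + 12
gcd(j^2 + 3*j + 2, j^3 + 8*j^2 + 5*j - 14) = j + 2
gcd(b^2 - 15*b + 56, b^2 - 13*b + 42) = b - 7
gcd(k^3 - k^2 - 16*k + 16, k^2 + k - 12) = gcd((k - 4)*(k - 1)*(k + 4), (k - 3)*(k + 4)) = k + 4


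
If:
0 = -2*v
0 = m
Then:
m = 0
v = 0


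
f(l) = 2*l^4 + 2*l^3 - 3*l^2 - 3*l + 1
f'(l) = 8*l^3 + 6*l^2 - 6*l - 3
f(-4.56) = 627.41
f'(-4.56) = -609.43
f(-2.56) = 41.36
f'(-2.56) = -82.54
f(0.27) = 0.02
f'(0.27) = -4.03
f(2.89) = 155.06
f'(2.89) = 222.87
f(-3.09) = 104.95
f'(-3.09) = -163.20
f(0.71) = -1.42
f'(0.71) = -1.37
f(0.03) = 0.91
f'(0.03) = -3.17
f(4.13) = 660.20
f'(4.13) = 638.12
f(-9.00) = 11449.00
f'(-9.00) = -5295.00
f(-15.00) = 93871.00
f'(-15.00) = -25563.00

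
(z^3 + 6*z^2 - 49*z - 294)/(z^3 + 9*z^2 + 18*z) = (z^2 - 49)/(z*(z + 3))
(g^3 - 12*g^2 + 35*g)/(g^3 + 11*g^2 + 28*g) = (g^2 - 12*g + 35)/(g^2 + 11*g + 28)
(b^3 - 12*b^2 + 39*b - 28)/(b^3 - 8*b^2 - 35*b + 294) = (b^2 - 5*b + 4)/(b^2 - b - 42)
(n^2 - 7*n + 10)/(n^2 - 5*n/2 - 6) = 2*(-n^2 + 7*n - 10)/(-2*n^2 + 5*n + 12)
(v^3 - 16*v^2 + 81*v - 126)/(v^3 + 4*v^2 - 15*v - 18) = (v^2 - 13*v + 42)/(v^2 + 7*v + 6)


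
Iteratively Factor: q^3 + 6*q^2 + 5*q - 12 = (q - 1)*(q^2 + 7*q + 12) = (q - 1)*(q + 4)*(q + 3)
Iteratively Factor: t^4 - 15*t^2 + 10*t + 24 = (t + 1)*(t^3 - t^2 - 14*t + 24) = (t + 1)*(t + 4)*(t^2 - 5*t + 6) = (t - 3)*(t + 1)*(t + 4)*(t - 2)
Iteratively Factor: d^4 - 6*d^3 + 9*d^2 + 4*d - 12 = (d - 3)*(d^3 - 3*d^2 + 4) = (d - 3)*(d - 2)*(d^2 - d - 2) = (d - 3)*(d - 2)*(d + 1)*(d - 2)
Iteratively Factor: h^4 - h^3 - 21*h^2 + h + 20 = (h + 1)*(h^3 - 2*h^2 - 19*h + 20) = (h - 1)*(h + 1)*(h^2 - h - 20) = (h - 1)*(h + 1)*(h + 4)*(h - 5)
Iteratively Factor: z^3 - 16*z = (z - 4)*(z^2 + 4*z) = (z - 4)*(z + 4)*(z)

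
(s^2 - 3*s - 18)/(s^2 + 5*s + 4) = (s^2 - 3*s - 18)/(s^2 + 5*s + 4)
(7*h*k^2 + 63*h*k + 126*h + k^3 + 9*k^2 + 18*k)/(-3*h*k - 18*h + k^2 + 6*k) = (-7*h*k - 21*h - k^2 - 3*k)/(3*h - k)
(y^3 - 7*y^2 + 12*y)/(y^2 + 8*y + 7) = y*(y^2 - 7*y + 12)/(y^2 + 8*y + 7)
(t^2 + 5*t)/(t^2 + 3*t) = (t + 5)/(t + 3)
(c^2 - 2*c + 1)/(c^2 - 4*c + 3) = (c - 1)/(c - 3)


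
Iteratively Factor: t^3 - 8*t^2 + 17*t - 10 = (t - 2)*(t^2 - 6*t + 5) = (t - 2)*(t - 1)*(t - 5)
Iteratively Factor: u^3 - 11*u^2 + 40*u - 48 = (u - 3)*(u^2 - 8*u + 16) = (u - 4)*(u - 3)*(u - 4)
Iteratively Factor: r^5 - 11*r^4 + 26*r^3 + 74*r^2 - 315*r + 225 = (r - 5)*(r^4 - 6*r^3 - 4*r^2 + 54*r - 45) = (r - 5)^2*(r^3 - r^2 - 9*r + 9) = (r - 5)^2*(r - 3)*(r^2 + 2*r - 3) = (r - 5)^2*(r - 3)*(r - 1)*(r + 3)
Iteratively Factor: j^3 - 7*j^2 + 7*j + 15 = (j - 3)*(j^2 - 4*j - 5) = (j - 3)*(j + 1)*(j - 5)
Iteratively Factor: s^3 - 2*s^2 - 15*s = (s - 5)*(s^2 + 3*s) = (s - 5)*(s + 3)*(s)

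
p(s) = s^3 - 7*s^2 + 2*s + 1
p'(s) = 3*s^2 - 14*s + 2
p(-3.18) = -108.30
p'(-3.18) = 76.86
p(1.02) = -3.18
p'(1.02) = -9.16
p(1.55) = -8.99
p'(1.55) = -12.49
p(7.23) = 27.48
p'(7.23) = 57.60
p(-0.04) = 0.91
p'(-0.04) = 2.56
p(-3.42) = -127.72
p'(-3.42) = 84.97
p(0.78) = -1.22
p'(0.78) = -7.09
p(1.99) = -14.86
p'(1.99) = -13.98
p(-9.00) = -1313.00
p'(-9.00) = 371.00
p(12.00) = 745.00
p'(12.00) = 266.00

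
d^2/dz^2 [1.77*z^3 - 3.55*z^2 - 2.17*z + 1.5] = 10.62*z - 7.1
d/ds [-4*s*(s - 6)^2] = 12*(2 - s)*(s - 6)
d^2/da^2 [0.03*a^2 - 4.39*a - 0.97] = 0.0600000000000000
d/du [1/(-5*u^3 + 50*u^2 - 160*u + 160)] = (3*u^2 - 20*u + 32)/(5*(u^3 - 10*u^2 + 32*u - 32)^2)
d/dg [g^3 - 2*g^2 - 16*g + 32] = 3*g^2 - 4*g - 16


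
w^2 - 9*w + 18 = (w - 6)*(w - 3)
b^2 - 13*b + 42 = (b - 7)*(b - 6)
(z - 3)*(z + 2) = z^2 - z - 6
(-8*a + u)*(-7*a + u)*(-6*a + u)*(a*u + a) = -336*a^4*u - 336*a^4 + 146*a^3*u^2 + 146*a^3*u - 21*a^2*u^3 - 21*a^2*u^2 + a*u^4 + a*u^3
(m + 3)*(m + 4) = m^2 + 7*m + 12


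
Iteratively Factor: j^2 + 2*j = (j + 2)*(j)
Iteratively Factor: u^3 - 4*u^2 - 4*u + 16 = (u - 4)*(u^2 - 4) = (u - 4)*(u + 2)*(u - 2)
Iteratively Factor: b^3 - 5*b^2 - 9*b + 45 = (b + 3)*(b^2 - 8*b + 15) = (b - 3)*(b + 3)*(b - 5)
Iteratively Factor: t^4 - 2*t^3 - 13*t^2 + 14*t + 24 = (t - 2)*(t^3 - 13*t - 12) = (t - 2)*(t + 3)*(t^2 - 3*t - 4) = (t - 2)*(t + 1)*(t + 3)*(t - 4)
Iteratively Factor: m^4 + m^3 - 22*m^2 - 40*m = (m + 4)*(m^3 - 3*m^2 - 10*m) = (m - 5)*(m + 4)*(m^2 + 2*m) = (m - 5)*(m + 2)*(m + 4)*(m)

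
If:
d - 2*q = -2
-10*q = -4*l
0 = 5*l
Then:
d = -2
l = 0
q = 0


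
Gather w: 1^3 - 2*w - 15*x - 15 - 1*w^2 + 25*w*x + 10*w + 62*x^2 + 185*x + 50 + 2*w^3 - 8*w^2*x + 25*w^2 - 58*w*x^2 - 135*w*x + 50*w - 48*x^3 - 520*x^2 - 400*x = 2*w^3 + w^2*(24 - 8*x) + w*(-58*x^2 - 110*x + 58) - 48*x^3 - 458*x^2 - 230*x + 36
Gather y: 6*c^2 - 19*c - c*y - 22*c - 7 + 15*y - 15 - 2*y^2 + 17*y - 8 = 6*c^2 - 41*c - 2*y^2 + y*(32 - c) - 30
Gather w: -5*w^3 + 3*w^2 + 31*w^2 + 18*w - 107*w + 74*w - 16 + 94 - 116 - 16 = -5*w^3 + 34*w^2 - 15*w - 54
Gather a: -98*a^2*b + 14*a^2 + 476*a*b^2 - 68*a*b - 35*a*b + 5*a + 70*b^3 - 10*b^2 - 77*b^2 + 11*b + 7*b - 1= a^2*(14 - 98*b) + a*(476*b^2 - 103*b + 5) + 70*b^3 - 87*b^2 + 18*b - 1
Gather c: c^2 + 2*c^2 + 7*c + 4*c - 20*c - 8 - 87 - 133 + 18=3*c^2 - 9*c - 210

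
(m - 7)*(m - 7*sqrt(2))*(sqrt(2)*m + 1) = sqrt(2)*m^3 - 13*m^2 - 7*sqrt(2)*m^2 - 7*sqrt(2)*m + 91*m + 49*sqrt(2)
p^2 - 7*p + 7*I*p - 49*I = (p - 7)*(p + 7*I)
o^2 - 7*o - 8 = (o - 8)*(o + 1)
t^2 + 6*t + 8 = (t + 2)*(t + 4)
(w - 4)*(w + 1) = w^2 - 3*w - 4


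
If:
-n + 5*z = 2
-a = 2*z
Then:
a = -2*z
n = 5*z - 2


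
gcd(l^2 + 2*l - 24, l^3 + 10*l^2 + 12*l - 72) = l + 6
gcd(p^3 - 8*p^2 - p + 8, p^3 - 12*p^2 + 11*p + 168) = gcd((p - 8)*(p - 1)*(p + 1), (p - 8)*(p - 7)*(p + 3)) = p - 8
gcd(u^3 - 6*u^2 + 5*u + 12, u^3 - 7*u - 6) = u^2 - 2*u - 3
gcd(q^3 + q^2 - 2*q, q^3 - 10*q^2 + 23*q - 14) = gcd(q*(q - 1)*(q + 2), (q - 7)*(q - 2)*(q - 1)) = q - 1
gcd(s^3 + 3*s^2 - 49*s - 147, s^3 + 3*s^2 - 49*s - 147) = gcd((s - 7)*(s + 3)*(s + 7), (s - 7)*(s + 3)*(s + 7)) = s^3 + 3*s^2 - 49*s - 147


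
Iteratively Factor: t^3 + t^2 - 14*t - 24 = (t + 3)*(t^2 - 2*t - 8) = (t - 4)*(t + 3)*(t + 2)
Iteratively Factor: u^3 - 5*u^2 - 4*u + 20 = (u + 2)*(u^2 - 7*u + 10) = (u - 2)*(u + 2)*(u - 5)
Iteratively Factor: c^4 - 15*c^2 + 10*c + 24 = (c - 3)*(c^3 + 3*c^2 - 6*c - 8) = (c - 3)*(c + 4)*(c^2 - c - 2) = (c - 3)*(c - 2)*(c + 4)*(c + 1)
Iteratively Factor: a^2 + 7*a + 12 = (a + 4)*(a + 3)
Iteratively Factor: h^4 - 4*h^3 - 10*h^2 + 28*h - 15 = (h - 1)*(h^3 - 3*h^2 - 13*h + 15) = (h - 1)^2*(h^2 - 2*h - 15) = (h - 5)*(h - 1)^2*(h + 3)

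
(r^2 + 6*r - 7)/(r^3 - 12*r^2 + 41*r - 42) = (r^2 + 6*r - 7)/(r^3 - 12*r^2 + 41*r - 42)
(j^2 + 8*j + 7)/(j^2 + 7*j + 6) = (j + 7)/(j + 6)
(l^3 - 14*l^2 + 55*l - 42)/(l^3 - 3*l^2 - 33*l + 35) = (l - 6)/(l + 5)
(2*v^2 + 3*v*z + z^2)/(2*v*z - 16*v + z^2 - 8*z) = (v + z)/(z - 8)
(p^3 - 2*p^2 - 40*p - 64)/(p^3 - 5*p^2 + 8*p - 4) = (p^3 - 2*p^2 - 40*p - 64)/(p^3 - 5*p^2 + 8*p - 4)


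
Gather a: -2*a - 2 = -2*a - 2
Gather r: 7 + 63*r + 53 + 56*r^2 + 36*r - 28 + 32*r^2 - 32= 88*r^2 + 99*r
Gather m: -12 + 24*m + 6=24*m - 6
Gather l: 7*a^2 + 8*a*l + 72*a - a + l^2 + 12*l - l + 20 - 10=7*a^2 + 71*a + l^2 + l*(8*a + 11) + 10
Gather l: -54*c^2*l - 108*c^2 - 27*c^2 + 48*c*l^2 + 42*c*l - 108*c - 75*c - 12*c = -135*c^2 + 48*c*l^2 - 195*c + l*(-54*c^2 + 42*c)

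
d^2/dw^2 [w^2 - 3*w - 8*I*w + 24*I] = 2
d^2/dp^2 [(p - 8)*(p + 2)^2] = 6*p - 8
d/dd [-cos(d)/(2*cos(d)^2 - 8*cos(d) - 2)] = (sin(d)^2 - 2)*sin(d)/(2*(sin(d)^2 + 4*cos(d))^2)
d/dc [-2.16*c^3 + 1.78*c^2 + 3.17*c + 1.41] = -6.48*c^2 + 3.56*c + 3.17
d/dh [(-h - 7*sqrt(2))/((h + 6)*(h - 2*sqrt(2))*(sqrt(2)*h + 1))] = (sqrt(2)*(h + 6)*(h - 2*sqrt(2))*(h + 7*sqrt(2)) - (h + 6)*(h - 2*sqrt(2))*(sqrt(2)*h + 1) + (h + 6)*(h + 7*sqrt(2))*(sqrt(2)*h + 1) + (h - 2*sqrt(2))*(h + 7*sqrt(2))*(sqrt(2)*h + 1))/((h + 6)^2*(h - 2*sqrt(2))^2*(sqrt(2)*h + 1)^2)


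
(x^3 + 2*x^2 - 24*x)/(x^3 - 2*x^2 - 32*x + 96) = x/(x - 4)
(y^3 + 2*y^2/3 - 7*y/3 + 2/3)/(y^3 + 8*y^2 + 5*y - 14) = (y - 1/3)/(y + 7)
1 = 1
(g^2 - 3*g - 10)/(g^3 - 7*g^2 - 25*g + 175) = (g + 2)/(g^2 - 2*g - 35)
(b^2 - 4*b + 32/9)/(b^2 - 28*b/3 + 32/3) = (b - 8/3)/(b - 8)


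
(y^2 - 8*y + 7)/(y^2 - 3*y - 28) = (y - 1)/(y + 4)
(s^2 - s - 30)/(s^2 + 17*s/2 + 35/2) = 2*(s - 6)/(2*s + 7)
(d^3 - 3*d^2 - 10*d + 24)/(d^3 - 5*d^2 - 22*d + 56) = (d^2 - d - 12)/(d^2 - 3*d - 28)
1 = 1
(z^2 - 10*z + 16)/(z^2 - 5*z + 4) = (z^2 - 10*z + 16)/(z^2 - 5*z + 4)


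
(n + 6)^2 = n^2 + 12*n + 36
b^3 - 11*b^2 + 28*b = b*(b - 7)*(b - 4)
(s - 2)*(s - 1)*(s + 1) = s^3 - 2*s^2 - s + 2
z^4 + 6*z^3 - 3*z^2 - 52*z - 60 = (z - 3)*(z + 2)^2*(z + 5)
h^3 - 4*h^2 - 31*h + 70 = (h - 7)*(h - 2)*(h + 5)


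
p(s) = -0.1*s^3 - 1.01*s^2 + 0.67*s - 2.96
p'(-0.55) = 1.69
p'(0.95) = -1.52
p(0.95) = -3.32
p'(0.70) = -0.89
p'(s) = -0.3*s^2 - 2.02*s + 0.67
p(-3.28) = -12.49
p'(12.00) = -66.77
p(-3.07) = -11.64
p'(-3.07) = 4.04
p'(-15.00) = -36.53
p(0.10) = -2.90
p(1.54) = -4.69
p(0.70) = -3.02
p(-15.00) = 97.24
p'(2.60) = -6.61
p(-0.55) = -3.62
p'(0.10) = 0.46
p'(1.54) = -3.15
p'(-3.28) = 4.07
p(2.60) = -9.80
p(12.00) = -313.16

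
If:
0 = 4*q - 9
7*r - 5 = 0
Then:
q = 9/4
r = 5/7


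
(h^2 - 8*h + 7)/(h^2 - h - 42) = (h - 1)/(h + 6)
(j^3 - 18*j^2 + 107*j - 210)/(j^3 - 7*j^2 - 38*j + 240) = (j^2 - 13*j + 42)/(j^2 - 2*j - 48)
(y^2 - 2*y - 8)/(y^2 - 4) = (y - 4)/(y - 2)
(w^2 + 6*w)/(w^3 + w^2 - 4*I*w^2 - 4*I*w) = (w + 6)/(w^2 + w - 4*I*w - 4*I)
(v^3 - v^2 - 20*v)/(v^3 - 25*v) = (v + 4)/(v + 5)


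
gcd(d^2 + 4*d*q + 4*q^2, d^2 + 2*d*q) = d + 2*q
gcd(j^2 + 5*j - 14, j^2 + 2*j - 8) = j - 2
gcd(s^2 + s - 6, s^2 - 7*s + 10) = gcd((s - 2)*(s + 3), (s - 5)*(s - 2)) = s - 2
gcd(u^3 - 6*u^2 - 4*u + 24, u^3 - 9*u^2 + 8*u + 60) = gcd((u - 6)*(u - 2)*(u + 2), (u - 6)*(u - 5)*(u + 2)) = u^2 - 4*u - 12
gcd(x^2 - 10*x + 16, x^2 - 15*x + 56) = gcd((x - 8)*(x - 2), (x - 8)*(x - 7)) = x - 8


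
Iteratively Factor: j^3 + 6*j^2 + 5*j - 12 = (j - 1)*(j^2 + 7*j + 12) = (j - 1)*(j + 3)*(j + 4)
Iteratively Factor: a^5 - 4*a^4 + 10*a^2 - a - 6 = (a - 1)*(a^4 - 3*a^3 - 3*a^2 + 7*a + 6) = (a - 2)*(a - 1)*(a^3 - a^2 - 5*a - 3) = (a - 3)*(a - 2)*(a - 1)*(a^2 + 2*a + 1) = (a - 3)*(a - 2)*(a - 1)*(a + 1)*(a + 1)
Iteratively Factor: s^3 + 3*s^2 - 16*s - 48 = (s - 4)*(s^2 + 7*s + 12) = (s - 4)*(s + 4)*(s + 3)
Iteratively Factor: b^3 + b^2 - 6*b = (b + 3)*(b^2 - 2*b) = b*(b + 3)*(b - 2)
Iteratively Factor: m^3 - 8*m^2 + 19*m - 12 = (m - 1)*(m^2 - 7*m + 12) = (m - 4)*(m - 1)*(m - 3)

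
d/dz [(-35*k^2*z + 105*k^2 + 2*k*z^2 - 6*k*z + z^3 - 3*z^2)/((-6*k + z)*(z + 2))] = (1050*k^3 + 23*k^2*z^2 - 258*k^2*z - 138*k^2 - 12*k*z^3 - 8*k*z^2 + 72*k*z + z^4 + 4*z^3 - 6*z^2)/(36*k^2*z^2 + 144*k^2*z + 144*k^2 - 12*k*z^3 - 48*k*z^2 - 48*k*z + z^4 + 4*z^3 + 4*z^2)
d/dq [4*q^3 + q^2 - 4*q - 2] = 12*q^2 + 2*q - 4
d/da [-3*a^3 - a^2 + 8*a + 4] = -9*a^2 - 2*a + 8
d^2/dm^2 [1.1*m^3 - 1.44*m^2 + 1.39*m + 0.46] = 6.6*m - 2.88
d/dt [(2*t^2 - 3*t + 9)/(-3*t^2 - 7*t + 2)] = (-23*t^2 + 62*t + 57)/(9*t^4 + 42*t^3 + 37*t^2 - 28*t + 4)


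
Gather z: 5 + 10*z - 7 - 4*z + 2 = 6*z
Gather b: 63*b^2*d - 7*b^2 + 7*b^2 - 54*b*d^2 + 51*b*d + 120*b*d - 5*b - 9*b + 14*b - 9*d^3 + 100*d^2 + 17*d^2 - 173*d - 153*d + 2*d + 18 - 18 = 63*b^2*d + b*(-54*d^2 + 171*d) - 9*d^3 + 117*d^2 - 324*d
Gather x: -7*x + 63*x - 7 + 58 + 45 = 56*x + 96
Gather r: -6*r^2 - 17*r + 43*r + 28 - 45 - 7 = -6*r^2 + 26*r - 24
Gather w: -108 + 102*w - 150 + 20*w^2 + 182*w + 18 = 20*w^2 + 284*w - 240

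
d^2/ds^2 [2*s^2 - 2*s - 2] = 4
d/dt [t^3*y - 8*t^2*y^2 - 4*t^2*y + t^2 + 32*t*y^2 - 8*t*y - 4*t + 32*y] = 3*t^2*y - 16*t*y^2 - 8*t*y + 2*t + 32*y^2 - 8*y - 4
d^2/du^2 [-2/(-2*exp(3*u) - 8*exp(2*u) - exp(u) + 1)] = 2*(2*(6*exp(2*u) + 16*exp(u) + 1)^2*exp(u) - (18*exp(2*u) + 32*exp(u) + 1)*(2*exp(3*u) + 8*exp(2*u) + exp(u) - 1))*exp(u)/(2*exp(3*u) + 8*exp(2*u) + exp(u) - 1)^3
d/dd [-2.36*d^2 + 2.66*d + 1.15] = 2.66 - 4.72*d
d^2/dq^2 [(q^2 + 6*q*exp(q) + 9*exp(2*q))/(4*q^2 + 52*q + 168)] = ((2*q + 13)^2*(q^2 + 6*q*exp(q) + 9*exp(2*q)) + (q^2 + 13*q + 42)^2*(3*q*exp(q) + 18*exp(2*q) + 6*exp(q) + 1) - (q^2 + 13*q + 42)*(q^2 + 6*q*exp(q) + 2*(2*q + 13)*(3*q*exp(q) + q + 9*exp(2*q) + 3*exp(q)) + 9*exp(2*q)))/(2*(q^2 + 13*q + 42)^3)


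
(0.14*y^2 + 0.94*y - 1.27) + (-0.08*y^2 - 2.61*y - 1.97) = 0.06*y^2 - 1.67*y - 3.24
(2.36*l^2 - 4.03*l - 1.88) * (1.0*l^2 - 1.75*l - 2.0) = 2.36*l^4 - 8.16*l^3 + 0.452500000000001*l^2 + 11.35*l + 3.76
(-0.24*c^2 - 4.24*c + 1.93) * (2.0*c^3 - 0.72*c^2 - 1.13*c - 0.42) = -0.48*c^5 - 8.3072*c^4 + 7.184*c^3 + 3.5024*c^2 - 0.4001*c - 0.8106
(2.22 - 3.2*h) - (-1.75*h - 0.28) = 2.5 - 1.45*h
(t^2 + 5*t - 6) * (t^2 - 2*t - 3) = t^4 + 3*t^3 - 19*t^2 - 3*t + 18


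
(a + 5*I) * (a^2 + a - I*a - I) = a^3 + a^2 + 4*I*a^2 + 5*a + 4*I*a + 5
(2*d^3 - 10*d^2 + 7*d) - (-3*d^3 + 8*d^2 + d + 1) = 5*d^3 - 18*d^2 + 6*d - 1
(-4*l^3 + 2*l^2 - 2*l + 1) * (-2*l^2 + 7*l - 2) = 8*l^5 - 32*l^4 + 26*l^3 - 20*l^2 + 11*l - 2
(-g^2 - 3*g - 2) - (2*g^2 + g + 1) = -3*g^2 - 4*g - 3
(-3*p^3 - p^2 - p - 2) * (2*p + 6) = -6*p^4 - 20*p^3 - 8*p^2 - 10*p - 12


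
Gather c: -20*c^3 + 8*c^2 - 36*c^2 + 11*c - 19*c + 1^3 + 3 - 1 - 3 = -20*c^3 - 28*c^2 - 8*c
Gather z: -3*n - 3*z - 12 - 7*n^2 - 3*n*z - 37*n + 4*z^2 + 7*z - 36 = -7*n^2 - 40*n + 4*z^2 + z*(4 - 3*n) - 48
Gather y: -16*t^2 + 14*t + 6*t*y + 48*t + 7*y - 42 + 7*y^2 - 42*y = -16*t^2 + 62*t + 7*y^2 + y*(6*t - 35) - 42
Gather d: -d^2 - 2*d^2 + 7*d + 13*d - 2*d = -3*d^2 + 18*d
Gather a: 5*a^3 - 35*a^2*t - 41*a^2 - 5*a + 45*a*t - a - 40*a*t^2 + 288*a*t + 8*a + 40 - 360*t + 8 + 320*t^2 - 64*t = 5*a^3 + a^2*(-35*t - 41) + a*(-40*t^2 + 333*t + 2) + 320*t^2 - 424*t + 48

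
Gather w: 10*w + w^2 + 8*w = w^2 + 18*w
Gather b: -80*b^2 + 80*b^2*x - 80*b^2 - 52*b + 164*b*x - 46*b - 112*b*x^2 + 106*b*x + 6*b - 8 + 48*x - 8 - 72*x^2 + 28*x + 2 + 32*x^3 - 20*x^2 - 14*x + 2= b^2*(80*x - 160) + b*(-112*x^2 + 270*x - 92) + 32*x^3 - 92*x^2 + 62*x - 12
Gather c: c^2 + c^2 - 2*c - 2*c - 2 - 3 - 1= 2*c^2 - 4*c - 6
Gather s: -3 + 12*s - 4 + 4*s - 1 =16*s - 8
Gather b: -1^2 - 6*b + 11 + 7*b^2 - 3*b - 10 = 7*b^2 - 9*b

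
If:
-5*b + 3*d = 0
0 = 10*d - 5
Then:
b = 3/10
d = 1/2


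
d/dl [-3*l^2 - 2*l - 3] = -6*l - 2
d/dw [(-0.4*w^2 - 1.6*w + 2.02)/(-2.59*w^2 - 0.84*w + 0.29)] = (-3.808*w^2 + 10.2316*w + 1.2328)/(6.7081*w^4 + 4.3512*w^3 - 0.7966*w^2 - 0.4872*w + 0.0841)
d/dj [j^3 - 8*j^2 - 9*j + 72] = 3*j^2 - 16*j - 9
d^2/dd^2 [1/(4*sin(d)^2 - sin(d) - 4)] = (64*sin(d)^4 - 12*sin(d)^3 - 31*sin(d)^2 + 20*sin(d) - 34)/(sin(d) + 4*cos(d)^2)^3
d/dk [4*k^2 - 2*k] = 8*k - 2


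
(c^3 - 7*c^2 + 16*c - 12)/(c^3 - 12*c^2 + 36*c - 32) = (c - 3)/(c - 8)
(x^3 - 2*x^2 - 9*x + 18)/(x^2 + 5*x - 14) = (x^2 - 9)/(x + 7)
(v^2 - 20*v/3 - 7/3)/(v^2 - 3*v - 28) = (v + 1/3)/(v + 4)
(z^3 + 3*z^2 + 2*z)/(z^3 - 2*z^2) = (z^2 + 3*z + 2)/(z*(z - 2))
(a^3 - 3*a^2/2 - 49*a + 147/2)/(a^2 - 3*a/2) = a - 49/a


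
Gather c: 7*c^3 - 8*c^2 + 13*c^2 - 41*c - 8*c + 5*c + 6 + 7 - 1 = 7*c^3 + 5*c^2 - 44*c + 12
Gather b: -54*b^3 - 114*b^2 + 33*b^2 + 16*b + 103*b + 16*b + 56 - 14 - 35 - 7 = -54*b^3 - 81*b^2 + 135*b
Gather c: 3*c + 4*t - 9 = 3*c + 4*t - 9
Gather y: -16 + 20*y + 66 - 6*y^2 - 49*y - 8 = -6*y^2 - 29*y + 42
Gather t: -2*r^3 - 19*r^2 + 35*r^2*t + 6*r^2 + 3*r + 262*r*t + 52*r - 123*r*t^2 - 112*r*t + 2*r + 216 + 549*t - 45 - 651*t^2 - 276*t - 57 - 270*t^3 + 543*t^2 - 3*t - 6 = -2*r^3 - 13*r^2 + 57*r - 270*t^3 + t^2*(-123*r - 108) + t*(35*r^2 + 150*r + 270) + 108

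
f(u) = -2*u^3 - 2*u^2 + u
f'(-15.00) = -1289.00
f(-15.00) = 6285.00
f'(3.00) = -65.00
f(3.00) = -69.00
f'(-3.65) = -64.34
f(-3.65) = 66.96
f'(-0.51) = 1.48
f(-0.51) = -0.76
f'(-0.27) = 1.64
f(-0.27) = -0.38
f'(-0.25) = 1.62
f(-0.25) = -0.34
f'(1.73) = -23.88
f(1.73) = -14.61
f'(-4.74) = -114.85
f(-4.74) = 163.32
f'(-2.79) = -34.54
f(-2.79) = 25.08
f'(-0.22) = 1.59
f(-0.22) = -0.30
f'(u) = -6*u^2 - 4*u + 1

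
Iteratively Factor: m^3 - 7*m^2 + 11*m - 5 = (m - 5)*(m^2 - 2*m + 1) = (m - 5)*(m - 1)*(m - 1)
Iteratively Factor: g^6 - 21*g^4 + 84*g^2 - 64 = (g - 2)*(g^5 + 2*g^4 - 17*g^3 - 34*g^2 + 16*g + 32) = (g - 2)*(g + 4)*(g^4 - 2*g^3 - 9*g^2 + 2*g + 8) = (g - 4)*(g - 2)*(g + 4)*(g^3 + 2*g^2 - g - 2) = (g - 4)*(g - 2)*(g + 2)*(g + 4)*(g^2 - 1) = (g - 4)*(g - 2)*(g - 1)*(g + 2)*(g + 4)*(g + 1)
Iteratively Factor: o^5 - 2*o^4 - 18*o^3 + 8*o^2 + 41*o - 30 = (o + 3)*(o^4 - 5*o^3 - 3*o^2 + 17*o - 10) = (o - 5)*(o + 3)*(o^3 - 3*o + 2) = (o - 5)*(o - 1)*(o + 3)*(o^2 + o - 2) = (o - 5)*(o - 1)^2*(o + 3)*(o + 2)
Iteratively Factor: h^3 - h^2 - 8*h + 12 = (h - 2)*(h^2 + h - 6) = (h - 2)*(h + 3)*(h - 2)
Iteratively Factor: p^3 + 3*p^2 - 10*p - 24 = (p + 2)*(p^2 + p - 12) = (p + 2)*(p + 4)*(p - 3)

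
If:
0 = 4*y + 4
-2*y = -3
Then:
No Solution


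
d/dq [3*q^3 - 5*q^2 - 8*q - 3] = 9*q^2 - 10*q - 8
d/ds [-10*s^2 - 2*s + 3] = -20*s - 2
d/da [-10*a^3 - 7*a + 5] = -30*a^2 - 7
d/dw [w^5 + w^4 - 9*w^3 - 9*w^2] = w*(5*w^3 + 4*w^2 - 27*w - 18)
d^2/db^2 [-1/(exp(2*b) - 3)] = 4*(-exp(2*b) - 3)*exp(2*b)/(exp(2*b) - 3)^3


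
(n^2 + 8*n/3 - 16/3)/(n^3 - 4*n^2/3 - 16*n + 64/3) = 1/(n - 4)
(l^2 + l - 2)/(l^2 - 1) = (l + 2)/(l + 1)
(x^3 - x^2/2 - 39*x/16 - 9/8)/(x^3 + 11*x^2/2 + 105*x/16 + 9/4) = (x - 2)/(x + 4)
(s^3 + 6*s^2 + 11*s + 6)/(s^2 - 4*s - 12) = (s^2 + 4*s + 3)/(s - 6)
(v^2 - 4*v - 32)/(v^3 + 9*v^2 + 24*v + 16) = (v - 8)/(v^2 + 5*v + 4)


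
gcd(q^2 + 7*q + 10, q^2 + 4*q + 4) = q + 2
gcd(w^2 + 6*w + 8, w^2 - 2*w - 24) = w + 4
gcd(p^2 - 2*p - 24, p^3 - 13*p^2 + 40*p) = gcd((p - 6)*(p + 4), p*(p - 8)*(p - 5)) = 1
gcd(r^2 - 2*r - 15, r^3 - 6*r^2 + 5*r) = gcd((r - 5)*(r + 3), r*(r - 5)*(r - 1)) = r - 5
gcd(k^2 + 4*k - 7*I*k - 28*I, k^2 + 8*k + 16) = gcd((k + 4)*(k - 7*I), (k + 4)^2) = k + 4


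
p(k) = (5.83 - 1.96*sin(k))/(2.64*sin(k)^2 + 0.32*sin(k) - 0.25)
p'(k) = (5.83 - 1.96*sin(k))*(-5.28*sin(k)*cos(k) - 0.32*cos(k))/(2.64*sin(k)^2 + 0.32*sin(k) - 0.25)^2 - 1.96*cos(k)/(2.64*sin(k)^2 + 0.32*sin(k) - 0.25) = (5.1744*sin(k)^2 - 30.7824*sin(k) - 1.3756)*cos(k)/(6.9696*sin(k)^4 + 1.6896*sin(k)^3 - 1.2176*sin(k)^2 - 0.16*sin(k) + 0.0625)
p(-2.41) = 9.99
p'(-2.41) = -31.34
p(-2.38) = 9.13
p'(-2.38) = -26.14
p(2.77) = 23.89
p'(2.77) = 240.94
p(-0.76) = 9.18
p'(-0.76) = 26.38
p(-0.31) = -63.06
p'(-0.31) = 778.66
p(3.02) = -32.45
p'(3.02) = 168.20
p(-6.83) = 23.03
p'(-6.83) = 154.82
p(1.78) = 1.51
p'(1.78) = 0.82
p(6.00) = -47.84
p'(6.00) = 412.27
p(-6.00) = 116.03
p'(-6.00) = -4434.75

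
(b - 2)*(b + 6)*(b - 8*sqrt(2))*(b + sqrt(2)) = b^4 - 7*sqrt(2)*b^3 + 4*b^3 - 28*sqrt(2)*b^2 - 28*b^2 - 64*b + 84*sqrt(2)*b + 192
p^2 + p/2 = p*(p + 1/2)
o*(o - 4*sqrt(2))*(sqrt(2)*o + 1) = sqrt(2)*o^3 - 7*o^2 - 4*sqrt(2)*o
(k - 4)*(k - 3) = k^2 - 7*k + 12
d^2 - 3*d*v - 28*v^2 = (d - 7*v)*(d + 4*v)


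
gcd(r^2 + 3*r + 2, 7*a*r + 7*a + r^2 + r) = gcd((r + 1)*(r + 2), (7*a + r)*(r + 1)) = r + 1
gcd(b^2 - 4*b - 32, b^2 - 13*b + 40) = b - 8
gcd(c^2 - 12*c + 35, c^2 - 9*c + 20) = c - 5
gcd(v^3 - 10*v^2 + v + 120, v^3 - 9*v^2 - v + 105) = v^2 - 2*v - 15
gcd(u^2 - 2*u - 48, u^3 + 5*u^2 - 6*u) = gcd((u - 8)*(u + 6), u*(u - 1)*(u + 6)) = u + 6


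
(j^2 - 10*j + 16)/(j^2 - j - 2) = (j - 8)/(j + 1)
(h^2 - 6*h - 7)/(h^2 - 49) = (h + 1)/(h + 7)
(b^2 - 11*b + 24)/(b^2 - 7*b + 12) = (b - 8)/(b - 4)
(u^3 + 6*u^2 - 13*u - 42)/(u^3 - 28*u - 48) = (u^2 + 4*u - 21)/(u^2 - 2*u - 24)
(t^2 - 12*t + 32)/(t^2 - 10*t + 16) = (t - 4)/(t - 2)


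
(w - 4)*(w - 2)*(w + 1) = w^3 - 5*w^2 + 2*w + 8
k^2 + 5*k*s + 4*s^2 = (k + s)*(k + 4*s)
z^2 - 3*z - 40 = (z - 8)*(z + 5)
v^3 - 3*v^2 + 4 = (v - 2)^2*(v + 1)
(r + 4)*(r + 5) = r^2 + 9*r + 20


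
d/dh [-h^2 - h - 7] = -2*h - 1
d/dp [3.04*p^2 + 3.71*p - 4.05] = 6.08*p + 3.71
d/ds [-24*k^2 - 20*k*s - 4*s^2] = -20*k - 8*s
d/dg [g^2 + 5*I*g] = 2*g + 5*I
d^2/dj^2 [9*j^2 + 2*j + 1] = 18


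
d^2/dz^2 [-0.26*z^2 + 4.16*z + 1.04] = -0.520000000000000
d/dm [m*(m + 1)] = 2*m + 1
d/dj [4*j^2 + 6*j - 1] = 8*j + 6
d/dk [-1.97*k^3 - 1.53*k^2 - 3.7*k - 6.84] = -5.91*k^2 - 3.06*k - 3.7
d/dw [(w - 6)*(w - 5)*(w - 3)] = 3*w^2 - 28*w + 63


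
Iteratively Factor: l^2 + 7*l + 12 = (l + 3)*(l + 4)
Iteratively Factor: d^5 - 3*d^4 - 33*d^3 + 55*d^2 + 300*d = (d + 4)*(d^4 - 7*d^3 - 5*d^2 + 75*d) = (d - 5)*(d + 4)*(d^3 - 2*d^2 - 15*d) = d*(d - 5)*(d + 4)*(d^2 - 2*d - 15) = d*(d - 5)*(d + 3)*(d + 4)*(d - 5)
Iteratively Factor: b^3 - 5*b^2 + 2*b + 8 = (b + 1)*(b^2 - 6*b + 8) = (b - 2)*(b + 1)*(b - 4)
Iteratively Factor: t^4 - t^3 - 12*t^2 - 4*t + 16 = (t - 4)*(t^3 + 3*t^2 - 4) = (t - 4)*(t + 2)*(t^2 + t - 2) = (t - 4)*(t + 2)^2*(t - 1)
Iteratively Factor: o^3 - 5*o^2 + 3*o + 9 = (o - 3)*(o^2 - 2*o - 3) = (o - 3)^2*(o + 1)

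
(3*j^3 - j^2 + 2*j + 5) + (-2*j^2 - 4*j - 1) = 3*j^3 - 3*j^2 - 2*j + 4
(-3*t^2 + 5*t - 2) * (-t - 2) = 3*t^3 + t^2 - 8*t + 4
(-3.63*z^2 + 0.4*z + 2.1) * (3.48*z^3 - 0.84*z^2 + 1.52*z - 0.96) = -12.6324*z^5 + 4.4412*z^4 + 1.4544*z^3 + 2.3288*z^2 + 2.808*z - 2.016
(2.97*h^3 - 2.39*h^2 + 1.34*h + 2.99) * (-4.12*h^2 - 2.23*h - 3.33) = -12.2364*h^5 + 3.2237*h^4 - 10.0812*h^3 - 7.3483*h^2 - 11.1299*h - 9.9567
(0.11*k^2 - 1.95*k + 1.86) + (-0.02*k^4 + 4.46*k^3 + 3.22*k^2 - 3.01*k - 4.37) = -0.02*k^4 + 4.46*k^3 + 3.33*k^2 - 4.96*k - 2.51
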